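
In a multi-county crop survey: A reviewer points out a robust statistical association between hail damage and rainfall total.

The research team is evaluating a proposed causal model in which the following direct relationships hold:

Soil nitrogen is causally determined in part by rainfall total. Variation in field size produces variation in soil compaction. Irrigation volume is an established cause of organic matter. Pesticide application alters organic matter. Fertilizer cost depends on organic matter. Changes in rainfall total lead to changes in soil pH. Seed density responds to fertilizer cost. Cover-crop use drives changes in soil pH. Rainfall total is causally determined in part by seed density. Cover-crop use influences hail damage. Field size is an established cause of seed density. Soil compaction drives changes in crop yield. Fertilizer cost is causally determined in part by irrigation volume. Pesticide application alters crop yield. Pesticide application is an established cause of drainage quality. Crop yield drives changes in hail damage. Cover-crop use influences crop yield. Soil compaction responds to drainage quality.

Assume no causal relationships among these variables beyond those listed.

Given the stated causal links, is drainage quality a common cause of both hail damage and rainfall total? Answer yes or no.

Drainage quality has no stated causal path to rainfall total. A confounder must cause both variables, so drainage quality does not qualify.

no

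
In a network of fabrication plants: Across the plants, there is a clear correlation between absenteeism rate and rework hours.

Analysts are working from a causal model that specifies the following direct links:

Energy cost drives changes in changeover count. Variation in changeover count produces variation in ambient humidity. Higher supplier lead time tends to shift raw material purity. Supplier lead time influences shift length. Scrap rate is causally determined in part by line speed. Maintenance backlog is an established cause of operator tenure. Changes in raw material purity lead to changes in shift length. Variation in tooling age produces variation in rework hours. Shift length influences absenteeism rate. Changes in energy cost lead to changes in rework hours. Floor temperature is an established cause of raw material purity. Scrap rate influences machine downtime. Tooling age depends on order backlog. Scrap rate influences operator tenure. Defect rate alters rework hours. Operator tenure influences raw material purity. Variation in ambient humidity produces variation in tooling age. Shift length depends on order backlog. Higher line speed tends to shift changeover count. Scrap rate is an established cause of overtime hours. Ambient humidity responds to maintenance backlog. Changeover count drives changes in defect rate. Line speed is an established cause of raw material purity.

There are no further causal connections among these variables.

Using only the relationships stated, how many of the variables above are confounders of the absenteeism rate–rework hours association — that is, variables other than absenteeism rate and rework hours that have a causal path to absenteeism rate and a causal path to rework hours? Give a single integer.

The common causes are: line speed (to absenteeism rate via line speed → raw material purity → shift length → absenteeism rate; to rework hours via line speed → changeover count → defect rate → rework hours); maintenance backlog (to absenteeism rate via maintenance backlog → operator tenure → raw material purity → shift length → absenteeism rate; to rework hours via maintenance backlog → ambient humidity → tooling age → rework hours); order backlog (to absenteeism rate via order backlog → shift length → absenteeism rate; to rework hours via order backlog → tooling age → rework hours).
Every other variable lacks a causal path to at least one of absenteeism rate and rework hours.

3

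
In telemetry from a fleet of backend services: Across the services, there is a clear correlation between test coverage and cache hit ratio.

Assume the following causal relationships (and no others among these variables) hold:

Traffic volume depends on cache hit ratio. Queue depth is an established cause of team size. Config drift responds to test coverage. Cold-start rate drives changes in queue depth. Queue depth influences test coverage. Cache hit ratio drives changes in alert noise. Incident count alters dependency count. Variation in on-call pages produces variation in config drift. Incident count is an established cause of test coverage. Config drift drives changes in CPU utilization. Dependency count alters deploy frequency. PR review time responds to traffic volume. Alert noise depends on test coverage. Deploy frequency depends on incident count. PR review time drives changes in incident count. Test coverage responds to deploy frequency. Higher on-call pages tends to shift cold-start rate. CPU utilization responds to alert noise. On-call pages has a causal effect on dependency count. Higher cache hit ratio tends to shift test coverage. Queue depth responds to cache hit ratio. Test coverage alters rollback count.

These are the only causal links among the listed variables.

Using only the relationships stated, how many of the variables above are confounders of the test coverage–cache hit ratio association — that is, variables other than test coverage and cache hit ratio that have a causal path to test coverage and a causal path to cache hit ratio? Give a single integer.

0

No listed variable has a causal path to both test coverage and cache hit ratio, so there are no common causes.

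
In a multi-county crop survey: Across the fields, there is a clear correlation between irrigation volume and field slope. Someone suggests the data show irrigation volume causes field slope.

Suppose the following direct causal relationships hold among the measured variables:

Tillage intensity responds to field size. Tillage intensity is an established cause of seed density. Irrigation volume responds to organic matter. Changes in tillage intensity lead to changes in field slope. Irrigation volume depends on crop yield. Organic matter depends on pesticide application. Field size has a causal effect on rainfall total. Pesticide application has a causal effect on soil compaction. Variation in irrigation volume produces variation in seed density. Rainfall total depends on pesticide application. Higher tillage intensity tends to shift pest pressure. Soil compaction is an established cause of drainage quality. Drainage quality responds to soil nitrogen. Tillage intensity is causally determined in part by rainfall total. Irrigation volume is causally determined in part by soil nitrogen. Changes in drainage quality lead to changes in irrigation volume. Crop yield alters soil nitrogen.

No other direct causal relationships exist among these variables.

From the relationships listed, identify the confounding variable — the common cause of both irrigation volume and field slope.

Pesticide application has a causal path to irrigation volume (pesticide application → organic matter → irrigation volume) and a separate causal path to field slope (pesticide application → rainfall total → tillage intensity → field slope), so it is a common cause of both.
No stated relationship gives irrigation volume a causal route to field slope, so the correlation is explained by the shared upstream cause rather than a direct effect.

pesticide application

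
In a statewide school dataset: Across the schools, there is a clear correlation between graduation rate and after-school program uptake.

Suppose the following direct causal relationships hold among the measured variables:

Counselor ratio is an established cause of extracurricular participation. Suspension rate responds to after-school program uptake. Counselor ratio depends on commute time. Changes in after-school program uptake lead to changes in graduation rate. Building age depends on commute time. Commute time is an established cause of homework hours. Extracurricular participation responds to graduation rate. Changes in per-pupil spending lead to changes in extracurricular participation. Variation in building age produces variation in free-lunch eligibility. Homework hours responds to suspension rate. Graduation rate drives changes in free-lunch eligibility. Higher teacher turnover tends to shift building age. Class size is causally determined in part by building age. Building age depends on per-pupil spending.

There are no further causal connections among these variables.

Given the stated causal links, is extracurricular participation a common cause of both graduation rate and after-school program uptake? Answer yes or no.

Extracurricular participation has no stated causal path to either graduation rate or after-school program uptake. A confounder must cause both variables, so extracurricular participation does not qualify.

no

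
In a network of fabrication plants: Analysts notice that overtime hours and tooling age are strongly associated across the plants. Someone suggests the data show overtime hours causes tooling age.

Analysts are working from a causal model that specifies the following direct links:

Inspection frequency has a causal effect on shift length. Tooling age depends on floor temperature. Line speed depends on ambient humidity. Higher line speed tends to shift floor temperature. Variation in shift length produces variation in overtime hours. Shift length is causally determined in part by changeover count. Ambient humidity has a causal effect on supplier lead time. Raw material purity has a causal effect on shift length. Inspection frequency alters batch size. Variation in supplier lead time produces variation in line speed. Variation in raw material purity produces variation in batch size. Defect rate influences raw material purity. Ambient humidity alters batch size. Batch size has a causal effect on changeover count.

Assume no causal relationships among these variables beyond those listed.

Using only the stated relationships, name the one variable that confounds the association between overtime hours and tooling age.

ambient humidity

Ambient humidity has a causal path to overtime hours (ambient humidity → batch size → changeover count → shift length → overtime hours) and a separate causal path to tooling age (ambient humidity → line speed → floor temperature → tooling age), so it is a common cause of both.
No stated relationship gives overtime hours a causal route to tooling age, so the correlation is explained by the shared upstream cause rather than a direct effect.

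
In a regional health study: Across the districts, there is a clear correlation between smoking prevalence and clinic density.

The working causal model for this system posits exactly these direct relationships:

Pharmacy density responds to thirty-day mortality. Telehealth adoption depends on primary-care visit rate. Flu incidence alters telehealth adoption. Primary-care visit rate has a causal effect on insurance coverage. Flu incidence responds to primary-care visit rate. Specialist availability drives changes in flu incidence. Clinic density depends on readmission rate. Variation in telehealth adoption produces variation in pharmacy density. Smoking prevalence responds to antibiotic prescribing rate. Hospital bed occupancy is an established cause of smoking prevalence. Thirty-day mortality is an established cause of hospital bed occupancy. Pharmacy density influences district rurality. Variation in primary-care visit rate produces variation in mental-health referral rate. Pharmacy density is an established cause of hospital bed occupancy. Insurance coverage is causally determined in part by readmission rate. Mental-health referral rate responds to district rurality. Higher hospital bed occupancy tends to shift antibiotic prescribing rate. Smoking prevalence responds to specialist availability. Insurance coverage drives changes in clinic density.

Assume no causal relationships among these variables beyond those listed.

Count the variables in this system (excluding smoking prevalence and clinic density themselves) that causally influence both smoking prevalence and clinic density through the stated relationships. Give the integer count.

The common causes are: primary-care visit rate (to smoking prevalence via primary-care visit rate → telehealth adoption → pharmacy density → hospital bed occupancy → smoking prevalence; to clinic density via primary-care visit rate → insurance coverage → clinic density).
Every other variable lacks a causal path to at least one of smoking prevalence and clinic density.

1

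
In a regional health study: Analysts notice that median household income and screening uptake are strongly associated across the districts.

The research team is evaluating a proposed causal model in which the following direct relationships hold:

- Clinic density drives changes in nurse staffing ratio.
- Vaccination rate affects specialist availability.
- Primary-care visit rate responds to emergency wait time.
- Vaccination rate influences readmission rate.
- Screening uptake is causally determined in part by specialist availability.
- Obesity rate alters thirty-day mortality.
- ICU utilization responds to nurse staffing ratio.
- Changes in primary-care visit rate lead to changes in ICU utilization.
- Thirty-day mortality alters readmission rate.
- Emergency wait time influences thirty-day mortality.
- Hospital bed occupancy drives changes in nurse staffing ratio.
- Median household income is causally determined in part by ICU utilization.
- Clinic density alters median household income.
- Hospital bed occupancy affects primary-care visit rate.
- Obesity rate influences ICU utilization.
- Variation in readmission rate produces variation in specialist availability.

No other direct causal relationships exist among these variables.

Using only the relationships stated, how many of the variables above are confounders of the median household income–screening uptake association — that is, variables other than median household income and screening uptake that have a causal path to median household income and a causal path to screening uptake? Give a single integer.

The common causes are: emergency wait time (to median household income via emergency wait time → primary-care visit rate → ICU utilization → median household income; to screening uptake via emergency wait time → thirty-day mortality → readmission rate → specialist availability → screening uptake); obesity rate (to median household income via obesity rate → ICU utilization → median household income; to screening uptake via obesity rate → thirty-day mortality → readmission rate → specialist availability → screening uptake).
Every other variable lacks a causal path to at least one of median household income and screening uptake.

2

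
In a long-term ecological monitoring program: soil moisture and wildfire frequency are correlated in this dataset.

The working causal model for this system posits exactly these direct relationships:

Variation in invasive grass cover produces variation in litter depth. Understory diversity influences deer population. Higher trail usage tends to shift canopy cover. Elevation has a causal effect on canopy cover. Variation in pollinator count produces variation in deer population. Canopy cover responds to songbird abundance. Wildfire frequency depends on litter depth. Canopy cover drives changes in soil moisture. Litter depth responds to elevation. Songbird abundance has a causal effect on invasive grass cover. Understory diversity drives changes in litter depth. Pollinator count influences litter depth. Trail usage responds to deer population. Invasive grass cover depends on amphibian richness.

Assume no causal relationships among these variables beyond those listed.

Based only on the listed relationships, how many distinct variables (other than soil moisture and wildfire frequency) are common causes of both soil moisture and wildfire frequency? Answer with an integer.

The common causes are: elevation (to soil moisture via elevation → canopy cover → soil moisture; to wildfire frequency via elevation → litter depth → wildfire frequency); pollinator count (to soil moisture via pollinator count → deer population → trail usage → canopy cover → soil moisture; to wildfire frequency via pollinator count → litter depth → wildfire frequency); songbird abundance (to soil moisture via songbird abundance → canopy cover → soil moisture; to wildfire frequency via songbird abundance → invasive grass cover → litter depth → wildfire frequency); understory diversity (to soil moisture via understory diversity → deer population → trail usage → canopy cover → soil moisture; to wildfire frequency via understory diversity → litter depth → wildfire frequency).
Every other variable lacks a causal path to at least one of soil moisture and wildfire frequency.

4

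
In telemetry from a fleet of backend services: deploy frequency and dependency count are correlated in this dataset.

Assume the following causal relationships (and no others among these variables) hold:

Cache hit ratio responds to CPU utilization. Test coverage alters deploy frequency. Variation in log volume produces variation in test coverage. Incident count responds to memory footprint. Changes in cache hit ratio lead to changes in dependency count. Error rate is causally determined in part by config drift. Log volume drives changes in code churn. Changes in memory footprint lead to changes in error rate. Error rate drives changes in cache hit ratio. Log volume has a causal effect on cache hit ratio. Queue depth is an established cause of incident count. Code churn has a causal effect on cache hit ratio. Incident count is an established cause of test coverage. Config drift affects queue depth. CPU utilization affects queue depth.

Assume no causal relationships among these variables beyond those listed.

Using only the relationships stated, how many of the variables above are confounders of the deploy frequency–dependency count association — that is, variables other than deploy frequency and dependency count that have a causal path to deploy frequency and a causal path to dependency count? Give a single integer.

The common causes are: CPU utilization (to deploy frequency via CPU utilization → queue depth → incident count → test coverage → deploy frequency; to dependency count via CPU utilization → cache hit ratio → dependency count); config drift (to deploy frequency via config drift → queue depth → incident count → test coverage → deploy frequency; to dependency count via config drift → error rate → cache hit ratio → dependency count); log volume (to deploy frequency via log volume → test coverage → deploy frequency; to dependency count via log volume → cache hit ratio → dependency count); memory footprint (to deploy frequency via memory footprint → incident count → test coverage → deploy frequency; to dependency count via memory footprint → error rate → cache hit ratio → dependency count).
Every other variable lacks a causal path to at least one of deploy frequency and dependency count.

4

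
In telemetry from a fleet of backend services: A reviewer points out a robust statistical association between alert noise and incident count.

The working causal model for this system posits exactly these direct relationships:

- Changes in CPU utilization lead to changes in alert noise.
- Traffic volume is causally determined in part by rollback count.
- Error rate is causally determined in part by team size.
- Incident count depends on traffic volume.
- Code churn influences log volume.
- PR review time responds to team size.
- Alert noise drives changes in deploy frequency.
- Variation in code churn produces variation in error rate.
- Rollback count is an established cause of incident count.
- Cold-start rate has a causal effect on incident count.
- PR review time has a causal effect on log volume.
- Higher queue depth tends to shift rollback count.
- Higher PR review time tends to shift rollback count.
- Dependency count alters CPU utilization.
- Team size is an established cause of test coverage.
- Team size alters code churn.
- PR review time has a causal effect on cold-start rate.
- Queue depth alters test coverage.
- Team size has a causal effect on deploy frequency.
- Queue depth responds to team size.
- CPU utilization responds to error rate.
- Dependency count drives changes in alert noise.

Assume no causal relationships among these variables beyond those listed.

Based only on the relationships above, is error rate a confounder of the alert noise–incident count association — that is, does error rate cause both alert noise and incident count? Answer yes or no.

Error rate has no stated causal path to incident count. A confounder must cause both variables, so error rate does not qualify.

no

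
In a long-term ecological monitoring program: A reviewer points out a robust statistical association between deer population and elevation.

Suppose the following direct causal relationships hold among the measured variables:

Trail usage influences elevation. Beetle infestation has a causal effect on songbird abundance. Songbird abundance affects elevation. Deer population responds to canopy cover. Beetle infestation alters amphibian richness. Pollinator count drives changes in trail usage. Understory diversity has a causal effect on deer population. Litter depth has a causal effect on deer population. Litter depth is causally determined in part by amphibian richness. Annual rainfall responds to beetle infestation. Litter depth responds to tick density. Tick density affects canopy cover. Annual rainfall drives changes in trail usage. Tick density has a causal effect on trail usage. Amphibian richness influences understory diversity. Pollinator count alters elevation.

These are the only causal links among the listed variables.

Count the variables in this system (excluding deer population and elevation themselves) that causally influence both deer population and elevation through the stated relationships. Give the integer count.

2

The common causes are: beetle infestation (to deer population via beetle infestation → amphibian richness → understory diversity → deer population; to elevation via beetle infestation → songbird abundance → elevation); tick density (to deer population via tick density → litter depth → deer population; to elevation via tick density → trail usage → elevation).
Every other variable lacks a causal path to at least one of deer population and elevation.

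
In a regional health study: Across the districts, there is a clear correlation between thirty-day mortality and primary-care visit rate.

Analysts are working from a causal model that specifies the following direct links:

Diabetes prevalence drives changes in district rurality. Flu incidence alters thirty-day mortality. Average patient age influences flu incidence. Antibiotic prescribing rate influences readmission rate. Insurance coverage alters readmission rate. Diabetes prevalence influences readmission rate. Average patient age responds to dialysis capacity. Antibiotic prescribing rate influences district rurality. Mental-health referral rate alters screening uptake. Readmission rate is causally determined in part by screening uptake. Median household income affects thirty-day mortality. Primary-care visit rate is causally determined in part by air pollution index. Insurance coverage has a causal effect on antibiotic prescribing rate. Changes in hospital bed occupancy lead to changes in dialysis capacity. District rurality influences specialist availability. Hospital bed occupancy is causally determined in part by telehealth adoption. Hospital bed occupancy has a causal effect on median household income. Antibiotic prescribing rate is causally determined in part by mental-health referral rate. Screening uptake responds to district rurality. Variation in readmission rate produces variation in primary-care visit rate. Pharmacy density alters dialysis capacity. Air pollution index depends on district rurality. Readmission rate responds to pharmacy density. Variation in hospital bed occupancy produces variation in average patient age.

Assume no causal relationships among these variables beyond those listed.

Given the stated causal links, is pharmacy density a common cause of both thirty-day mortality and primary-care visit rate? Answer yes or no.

Pharmacy density has a causal path to thirty-day mortality (pharmacy density → dialysis capacity → average patient age → flu incidence → thirty-day mortality) and to primary-care visit rate (pharmacy density → readmission rate → primary-care visit rate), so it is a common cause of both — a confounder.

yes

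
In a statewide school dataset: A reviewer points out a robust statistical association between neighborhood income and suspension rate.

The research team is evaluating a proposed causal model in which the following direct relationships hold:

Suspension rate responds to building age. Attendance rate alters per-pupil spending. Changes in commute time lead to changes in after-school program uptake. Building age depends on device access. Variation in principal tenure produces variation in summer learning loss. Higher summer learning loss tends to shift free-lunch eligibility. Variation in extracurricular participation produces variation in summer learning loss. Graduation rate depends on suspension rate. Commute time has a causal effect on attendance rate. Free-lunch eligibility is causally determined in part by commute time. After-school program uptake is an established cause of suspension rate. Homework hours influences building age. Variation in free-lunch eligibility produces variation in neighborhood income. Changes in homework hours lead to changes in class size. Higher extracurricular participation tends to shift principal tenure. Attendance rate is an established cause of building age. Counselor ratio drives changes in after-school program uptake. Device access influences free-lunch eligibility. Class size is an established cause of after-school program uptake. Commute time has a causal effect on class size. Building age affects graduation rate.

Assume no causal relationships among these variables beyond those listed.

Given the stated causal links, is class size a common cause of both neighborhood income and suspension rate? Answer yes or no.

no

Class size has no stated causal path to neighborhood income. A confounder must cause both variables, so class size does not qualify.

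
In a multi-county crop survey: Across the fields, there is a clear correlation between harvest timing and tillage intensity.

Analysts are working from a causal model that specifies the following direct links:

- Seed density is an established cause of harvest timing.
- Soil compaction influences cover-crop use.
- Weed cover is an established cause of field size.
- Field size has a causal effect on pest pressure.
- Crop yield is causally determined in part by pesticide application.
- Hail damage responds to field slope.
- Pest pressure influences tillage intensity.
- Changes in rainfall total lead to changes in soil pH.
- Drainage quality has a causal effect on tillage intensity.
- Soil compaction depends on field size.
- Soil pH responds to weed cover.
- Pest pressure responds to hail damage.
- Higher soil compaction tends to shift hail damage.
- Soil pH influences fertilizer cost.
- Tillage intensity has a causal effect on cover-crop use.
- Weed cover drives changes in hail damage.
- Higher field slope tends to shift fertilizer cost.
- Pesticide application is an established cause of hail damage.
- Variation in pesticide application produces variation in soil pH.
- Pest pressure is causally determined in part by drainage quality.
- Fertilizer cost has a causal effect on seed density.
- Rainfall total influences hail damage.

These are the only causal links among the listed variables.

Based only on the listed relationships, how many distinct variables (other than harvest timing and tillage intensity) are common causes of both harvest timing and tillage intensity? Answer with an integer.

4

The common causes are: field slope (to harvest timing via field slope → fertilizer cost → seed density → harvest timing; to tillage intensity via field slope → hail damage → pest pressure → tillage intensity); pesticide application (to harvest timing via pesticide application → soil pH → fertilizer cost → seed density → harvest timing; to tillage intensity via pesticide application → hail damage → pest pressure → tillage intensity); rainfall total (to harvest timing via rainfall total → soil pH → fertilizer cost → seed density → harvest timing; to tillage intensity via rainfall total → hail damage → pest pressure → tillage intensity); weed cover (to harvest timing via weed cover → soil pH → fertilizer cost → seed density → harvest timing; to tillage intensity via weed cover → hail damage → pest pressure → tillage intensity).
Every other variable lacks a causal path to at least one of harvest timing and tillage intensity.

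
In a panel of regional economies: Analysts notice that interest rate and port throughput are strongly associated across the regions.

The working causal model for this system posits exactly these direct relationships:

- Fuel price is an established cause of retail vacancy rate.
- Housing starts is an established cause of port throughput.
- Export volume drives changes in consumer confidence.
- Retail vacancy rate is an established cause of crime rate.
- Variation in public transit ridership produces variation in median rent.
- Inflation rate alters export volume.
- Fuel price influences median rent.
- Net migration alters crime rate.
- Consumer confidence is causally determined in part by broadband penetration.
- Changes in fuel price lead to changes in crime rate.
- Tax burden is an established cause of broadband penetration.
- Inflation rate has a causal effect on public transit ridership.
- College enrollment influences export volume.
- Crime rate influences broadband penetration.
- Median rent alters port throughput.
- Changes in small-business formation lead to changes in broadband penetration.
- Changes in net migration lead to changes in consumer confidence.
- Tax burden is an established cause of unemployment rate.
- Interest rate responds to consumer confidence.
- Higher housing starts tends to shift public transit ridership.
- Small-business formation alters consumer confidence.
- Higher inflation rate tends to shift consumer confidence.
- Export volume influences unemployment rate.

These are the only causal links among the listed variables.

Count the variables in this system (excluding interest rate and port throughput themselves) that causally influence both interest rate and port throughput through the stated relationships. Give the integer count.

The common causes are: fuel price (to interest rate via fuel price → crime rate → broadband penetration → consumer confidence → interest rate; to port throughput via fuel price → median rent → port throughput); inflation rate (to interest rate via inflation rate → consumer confidence → interest rate; to port throughput via inflation rate → public transit ridership → median rent → port throughput).
Every other variable lacks a causal path to at least one of interest rate and port throughput.

2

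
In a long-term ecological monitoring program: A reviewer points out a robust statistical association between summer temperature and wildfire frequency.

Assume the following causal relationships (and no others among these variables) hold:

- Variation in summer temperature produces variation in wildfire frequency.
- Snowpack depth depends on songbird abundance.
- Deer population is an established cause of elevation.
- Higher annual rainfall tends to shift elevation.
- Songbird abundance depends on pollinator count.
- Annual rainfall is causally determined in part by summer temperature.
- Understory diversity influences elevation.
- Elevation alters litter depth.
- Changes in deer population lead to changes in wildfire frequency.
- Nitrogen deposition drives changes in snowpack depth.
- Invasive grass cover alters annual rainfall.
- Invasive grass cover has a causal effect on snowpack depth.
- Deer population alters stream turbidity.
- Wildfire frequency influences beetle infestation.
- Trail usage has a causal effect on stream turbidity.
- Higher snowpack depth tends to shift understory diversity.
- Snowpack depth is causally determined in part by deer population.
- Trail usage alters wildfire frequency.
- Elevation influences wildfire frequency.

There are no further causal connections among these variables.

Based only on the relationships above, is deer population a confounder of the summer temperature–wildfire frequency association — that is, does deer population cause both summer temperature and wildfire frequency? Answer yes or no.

no

Deer population has no stated causal path to summer temperature. A confounder must cause both variables, so deer population does not qualify.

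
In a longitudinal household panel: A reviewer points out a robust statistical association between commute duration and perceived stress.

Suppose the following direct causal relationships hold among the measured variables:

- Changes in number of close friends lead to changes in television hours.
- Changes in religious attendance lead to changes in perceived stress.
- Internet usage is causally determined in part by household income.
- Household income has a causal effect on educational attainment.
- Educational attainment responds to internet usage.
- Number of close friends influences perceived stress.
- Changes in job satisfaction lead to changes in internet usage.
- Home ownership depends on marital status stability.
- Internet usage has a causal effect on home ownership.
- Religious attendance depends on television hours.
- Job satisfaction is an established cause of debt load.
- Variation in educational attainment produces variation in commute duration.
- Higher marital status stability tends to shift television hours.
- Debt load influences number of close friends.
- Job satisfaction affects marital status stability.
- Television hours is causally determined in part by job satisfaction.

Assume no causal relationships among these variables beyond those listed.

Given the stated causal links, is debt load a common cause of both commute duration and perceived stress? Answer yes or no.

no

Debt load has no stated causal path to commute duration. A confounder must cause both variables, so debt load does not qualify.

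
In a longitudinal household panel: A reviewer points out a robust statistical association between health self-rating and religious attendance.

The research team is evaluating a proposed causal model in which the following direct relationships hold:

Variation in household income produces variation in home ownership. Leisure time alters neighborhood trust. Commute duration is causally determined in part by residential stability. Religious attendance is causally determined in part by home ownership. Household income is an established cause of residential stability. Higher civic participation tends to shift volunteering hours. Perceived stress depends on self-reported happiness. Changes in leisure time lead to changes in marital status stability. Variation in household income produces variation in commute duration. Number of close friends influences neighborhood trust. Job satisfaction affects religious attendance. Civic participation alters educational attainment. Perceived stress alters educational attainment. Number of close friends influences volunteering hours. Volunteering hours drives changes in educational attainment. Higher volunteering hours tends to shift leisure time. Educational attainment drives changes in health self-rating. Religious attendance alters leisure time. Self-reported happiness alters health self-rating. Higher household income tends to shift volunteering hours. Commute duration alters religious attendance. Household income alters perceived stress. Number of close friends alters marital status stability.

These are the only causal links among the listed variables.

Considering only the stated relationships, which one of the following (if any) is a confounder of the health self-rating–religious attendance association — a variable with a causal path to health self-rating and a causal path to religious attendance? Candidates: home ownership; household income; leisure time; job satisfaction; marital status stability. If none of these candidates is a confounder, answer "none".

Household income causes health self-rating (household income → perceived stress → educational attainment → health self-rating) and also causes religious attendance (household income → home ownership → religious attendance); it is a common cause of both.
Each of the other candidates lacks a causal path to at least one of health self-rating and religious attendance, so they do not confound the relationship.

household income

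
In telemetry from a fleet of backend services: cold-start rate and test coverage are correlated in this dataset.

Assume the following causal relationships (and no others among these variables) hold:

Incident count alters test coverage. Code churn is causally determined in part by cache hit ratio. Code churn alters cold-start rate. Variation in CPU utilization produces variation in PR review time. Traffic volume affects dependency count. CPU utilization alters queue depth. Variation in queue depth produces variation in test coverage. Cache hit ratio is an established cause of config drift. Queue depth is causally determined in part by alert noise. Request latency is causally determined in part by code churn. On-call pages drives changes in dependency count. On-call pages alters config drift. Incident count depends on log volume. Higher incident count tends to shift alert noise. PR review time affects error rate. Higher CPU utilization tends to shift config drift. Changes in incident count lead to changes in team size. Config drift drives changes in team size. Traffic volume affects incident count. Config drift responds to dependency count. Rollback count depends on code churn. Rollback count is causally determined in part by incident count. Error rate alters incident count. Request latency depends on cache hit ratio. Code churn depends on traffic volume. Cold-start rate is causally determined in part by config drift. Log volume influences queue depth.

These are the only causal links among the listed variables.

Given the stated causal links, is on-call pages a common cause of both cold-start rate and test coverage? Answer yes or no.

no

On-call pages has no stated causal path to test coverage. A confounder must cause both variables, so on-call pages does not qualify.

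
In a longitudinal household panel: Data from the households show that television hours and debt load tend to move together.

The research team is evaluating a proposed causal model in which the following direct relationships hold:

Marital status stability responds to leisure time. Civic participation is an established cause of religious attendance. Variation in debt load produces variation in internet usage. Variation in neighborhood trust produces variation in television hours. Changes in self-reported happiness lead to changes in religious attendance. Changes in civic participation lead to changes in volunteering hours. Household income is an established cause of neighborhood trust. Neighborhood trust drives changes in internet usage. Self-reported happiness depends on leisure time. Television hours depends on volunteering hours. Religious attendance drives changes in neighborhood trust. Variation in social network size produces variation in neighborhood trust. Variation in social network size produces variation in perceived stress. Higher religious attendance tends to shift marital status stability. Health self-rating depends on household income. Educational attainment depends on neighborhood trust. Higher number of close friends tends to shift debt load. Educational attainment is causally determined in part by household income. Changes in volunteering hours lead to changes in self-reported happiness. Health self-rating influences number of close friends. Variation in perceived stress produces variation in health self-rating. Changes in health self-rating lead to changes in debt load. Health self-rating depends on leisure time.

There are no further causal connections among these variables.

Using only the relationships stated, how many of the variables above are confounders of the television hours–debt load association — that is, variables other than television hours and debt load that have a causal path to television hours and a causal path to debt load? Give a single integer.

3

The common causes are: household income (to television hours via household income → neighborhood trust → television hours; to debt load via household income → health self-rating → debt load); leisure time (to television hours via leisure time → self-reported happiness → religious attendance → neighborhood trust → television hours; to debt load via leisure time → health self-rating → debt load); social network size (to television hours via social network size → neighborhood trust → television hours; to debt load via social network size → perceived stress → health self-rating → debt load).
Every other variable lacks a causal path to at least one of television hours and debt load.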